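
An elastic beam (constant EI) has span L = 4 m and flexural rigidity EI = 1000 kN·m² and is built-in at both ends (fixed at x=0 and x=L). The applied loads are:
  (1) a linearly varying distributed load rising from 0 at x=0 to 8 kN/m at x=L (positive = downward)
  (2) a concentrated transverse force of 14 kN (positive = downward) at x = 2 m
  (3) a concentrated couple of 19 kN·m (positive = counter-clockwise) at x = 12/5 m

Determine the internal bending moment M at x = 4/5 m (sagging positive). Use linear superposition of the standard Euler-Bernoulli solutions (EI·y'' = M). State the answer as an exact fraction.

Load 1 — triangular load w₀=8 kN/m (0→w₀ over full span):
  M_1 = 3w₀Lx/20 - w₀L²/30 - w₀x³/(6L) = 3·8·4·(4/5)/20 - 8·4²/30 - 8·(4/5)³/(6·4) = -224/375 kN·m
Load 2 — point force P=14 kN at a=2 m (b=L-a=2):
  M_2 = Pb²(3a+b)x/L³ - Pab²/L²  [x≤a] = 14·2²·(3·2+2)·(4/5)/4³ - 14·2·2²/4² = -7/5 kN·m
Load 3 — applied couple M₀=19 kN·m at a=12/5 m (b=L-a=8/5):
  M_3 = R_Ax - M_A  [x≤a] with R_A=171/25, M_A=152/25 = (171/25)·(4/5) - (152/25) = -76/125 kN·m
Superposition: M = Σ M_i = -977/375 kN·m ≈ -2.605333 kN·m

M(4/5) = -977/375 kN·m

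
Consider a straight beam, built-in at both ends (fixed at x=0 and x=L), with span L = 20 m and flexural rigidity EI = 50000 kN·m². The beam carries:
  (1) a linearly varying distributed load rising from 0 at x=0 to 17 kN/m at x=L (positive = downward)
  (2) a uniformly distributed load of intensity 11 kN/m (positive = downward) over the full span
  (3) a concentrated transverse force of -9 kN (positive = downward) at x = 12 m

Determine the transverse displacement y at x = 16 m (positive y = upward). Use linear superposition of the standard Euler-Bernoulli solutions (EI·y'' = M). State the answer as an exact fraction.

Load 1 — triangular load w₀=17 kN/m (0→w₀ over full span):
  y_1 = -w₀x²(L-x)²(x+2L)/(120LEI) = -17·16²·(20-16)²·(16+2·20)/(120·20·50000) = -7616/234375 m
Load 2 — uniform load w=11 kN/m over full span:
  y_2 = -wx²(L-x)²/(24EI) = -11·16²·(20-16)²/(24·50000) = -352/9375 m
Load 3 — point force P=-9 kN at a=12 m (b=L-a=8):
  y_3 = -Pa²(L-x)²(3bL-(3b+a)(L-x))/(6L³EI)  [x>a] = -(-9)·12²·(20-16)²·(3·8·20-(3·8+12)·(20-16))/(6·20³·50000) = 1134/390625 m
Superposition: y = Σ y_i = -26226/390625 m ≈ -0.067139 m

y(16) = -26226/390625 m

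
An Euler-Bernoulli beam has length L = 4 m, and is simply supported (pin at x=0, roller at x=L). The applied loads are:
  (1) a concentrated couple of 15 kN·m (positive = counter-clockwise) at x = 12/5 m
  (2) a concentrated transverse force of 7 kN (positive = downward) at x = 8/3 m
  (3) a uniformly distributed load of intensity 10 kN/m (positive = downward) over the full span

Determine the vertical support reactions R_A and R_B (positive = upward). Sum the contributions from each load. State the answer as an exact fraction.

Load 1 — applied couple M₀=15 kN·m at a=12/5 m (b=L-a=8/5):
  R_A = M₀/L = 15/4 kN
  R_B = -M₀/L = -15/4 kN
Load 2 — point force P=7 kN at a=8/3 m (b=L-a=4/3):
  R_A = Pb/L = 7·(4/3)/4 = 7/3 kN
  R_B = Pa/L = 7·(8/3)/4 = 14/3 kN
Load 3 — uniform load w=10 kN/m over full span:
  R_A = wL/2 = 10·4/2 = 20 kN
  R_B = wL/2 = 10·4/2 = 20 kN
Superposition: R_A = 313/12 kN, R_B = 251/12 kN

R_A = 313/12 kN, R_B = 251/12 kN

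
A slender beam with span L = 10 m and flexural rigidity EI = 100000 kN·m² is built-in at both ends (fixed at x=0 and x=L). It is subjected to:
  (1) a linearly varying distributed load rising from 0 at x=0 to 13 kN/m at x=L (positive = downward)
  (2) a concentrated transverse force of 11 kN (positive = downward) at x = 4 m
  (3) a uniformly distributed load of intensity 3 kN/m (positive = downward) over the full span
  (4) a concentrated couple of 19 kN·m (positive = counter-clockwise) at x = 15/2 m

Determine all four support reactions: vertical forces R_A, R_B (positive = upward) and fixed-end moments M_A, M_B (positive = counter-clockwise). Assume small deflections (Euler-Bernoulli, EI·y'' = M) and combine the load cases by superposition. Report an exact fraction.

R_A = 87531/2000 kN, M_A = 108133/1200 kN·m, R_B = 124469/2000 kN, M_B = -41649/400 kN·m

Load 1 — triangular load w₀=13 kN/m (0→w₀ over full span):
  R_A = 3w₀L/20 = 3·13·10/20 = 39/2 kN
  M_A = w₀L²/30 = 13·10²/30 = 130/3 kN·m
  R_B = 7w₀L/20 = 7·13·10/20 = 91/2 kN
  M_B = -w₀L²/20 = -13·10²/20 = -65 kN·m
Load 2 — point force P=11 kN at a=4 m (b=L-a=6):
  R_A = Pb²(3a+b)/L³ = 11·6²·(3·4+6)/10³ = 891/125 kN
  M_A = Pab²/L² = 11·4·6²/10² = 396/25 kN·m
  R_B = Pa²(a+3b)/L³ = 11·4²·(4+3·6)/10³ = 484/125 kN
  M_B = -Pa²b/L² = -11·4²·6/10² = -264/25 kN·m
Load 3 — uniform load w=3 kN/m over full span:
  R_A = wL/2 = 3·10/2 = 15 kN
  M_A = wL²/12 = 3·10²/12 = 25 kN·m
  R_B = wL/2 = 3·10/2 = 15 kN
  M_B = -wL²/12 = -3·10²/12 = -25 kN·m
Load 4 — applied couple M₀=19 kN·m at a=15/2 m (b=L-a=5/2):
  R_A = 6M₀ab/L³ = 6·19·(15/2)·(5/2)/10³ = 171/80 kN
  M_A = M₀b(2a-b)/L² = 19·(5/2)·(2·(15/2)-(5/2))/10² = 95/16 kN·m
  R_B = -6M₀ab/L³ = -6·19·(15/2)·(5/2)/10³ = -171/80 kN
  M_B = M₀a(2b-a)/L² = 19·(15/2)·(2·(5/2)-(15/2))/10² = -57/16 kN·m
Superposition: R_A = 87531/2000 kN, M_A = 108133/1200 kN·m, R_B = 124469/2000 kN, M_B = -41649/400 kN·m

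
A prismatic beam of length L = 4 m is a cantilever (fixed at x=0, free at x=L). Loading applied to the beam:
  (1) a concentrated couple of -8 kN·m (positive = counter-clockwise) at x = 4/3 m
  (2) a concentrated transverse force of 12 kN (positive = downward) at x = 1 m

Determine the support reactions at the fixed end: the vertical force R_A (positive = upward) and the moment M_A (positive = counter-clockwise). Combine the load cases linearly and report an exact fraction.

R_A = 12 kN, M_A = 20 kN·m

Load 1 — applied couple M₀=-8 kN·m at a=4/3 m (b=L-a=8/3):
  R_A = 0 kN
  M_A = -M₀ = -(-8) = 8 kN·m
Load 2 — point force P=12 kN at a=1 m (b=L-a=3):
  R_A = P = 12 kN
  M_A = Pa = 12·1 = 12 kN·m
Superposition: R_A = 12 kN, M_A = 20 kN·m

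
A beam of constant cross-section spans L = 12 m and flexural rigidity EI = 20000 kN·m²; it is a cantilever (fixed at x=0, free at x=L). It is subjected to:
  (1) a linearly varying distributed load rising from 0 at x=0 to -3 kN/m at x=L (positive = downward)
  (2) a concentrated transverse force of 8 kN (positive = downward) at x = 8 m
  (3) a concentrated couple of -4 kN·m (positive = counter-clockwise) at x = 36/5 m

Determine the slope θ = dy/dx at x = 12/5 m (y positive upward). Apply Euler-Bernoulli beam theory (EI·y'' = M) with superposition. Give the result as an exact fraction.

Load 1 — triangular load w₀=-3 kN/m (0→w₀ over full span):
  θ_1 = (w₀Lx²/4-w₀L²x/3-w₀x⁴/(24L))/EI = ((-3)·12·(12/5)²/4-(-3)·12²·(12/5)/3-(-3)·(12/5)⁴/(24·12))/20000 = 22977/1562500 rad
Load 2 — point force P=8 kN at a=8 m (b=L-a=4):
  θ_2 = -Px(2a-x)/(2EI)  [x≤a] = -8·(12/5)·(2·8-(12/5))/(2·20000) = -102/15625 rad
Load 3 — applied couple M₀=-4 kN·m at a=36/5 m (b=L-a=24/5):
  θ_3 = M₀x/EI  [x≤a] = (-4)·(12/5)/20000 = -3/6250 rad
Superposition: θ = Σ θ_i = 12027/1562500 rad ≈ 0.007697 rad

θ(12/5) = 12027/1562500 rad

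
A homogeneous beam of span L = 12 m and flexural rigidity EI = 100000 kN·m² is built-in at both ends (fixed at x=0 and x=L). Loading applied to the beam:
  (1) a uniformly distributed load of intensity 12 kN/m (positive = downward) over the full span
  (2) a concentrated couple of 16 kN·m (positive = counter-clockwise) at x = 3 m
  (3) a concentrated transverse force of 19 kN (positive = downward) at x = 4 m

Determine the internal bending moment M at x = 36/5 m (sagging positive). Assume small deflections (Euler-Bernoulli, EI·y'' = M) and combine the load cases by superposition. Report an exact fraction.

M(36/5) = 15281/225 kN·m

Load 1 — uniform load w=12 kN/m over full span:
  M_1 = wLx/2 - wL²/12 - wx²/2 = 12·12·(36/5)/2 - 12·12²/12 - 12·(36/5)²/2 = 1584/25 kN·m
Load 2 — applied couple M₀=16 kN·m at a=3 m (b=L-a=9):
  M_2 = R_Ax - M_A - M₀  [x>a] with R_A=3/2, M_A=-3 = (3/2)·(36/5) - (-3) - 16 = -11/5 kN·m
Load 3 — point force P=19 kN at a=4 m (b=L-a=8):
  M_3 = Pa²(a+3b)(L-x)/L³ - Pa²b/L²  [x>a] = 19·4²·(4+3·8)·(12-(36/5))/12³ - 19·4²·8/12² = 304/45 kN·m
Superposition: M = Σ M_i = 15281/225 kN·m ≈ 67.915556 kN·m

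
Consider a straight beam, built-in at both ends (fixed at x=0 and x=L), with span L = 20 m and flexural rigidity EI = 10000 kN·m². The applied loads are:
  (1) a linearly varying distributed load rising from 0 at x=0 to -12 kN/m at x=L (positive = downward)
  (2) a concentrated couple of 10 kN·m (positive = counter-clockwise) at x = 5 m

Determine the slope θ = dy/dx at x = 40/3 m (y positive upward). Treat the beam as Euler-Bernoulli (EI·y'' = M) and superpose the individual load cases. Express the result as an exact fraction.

θ(40/3) = -923/32400 rad

Load 1 — triangular load w₀=-12 kN/m (0→w₀ over full span):
  θ_1 = -w₀(2x(L-x)(L-2x)(x+2L)+x²(L-x)²)/(120LEI) = -(-12)·(2·(40/3)·(20-(40/3))·(20-2·(40/3))·((40/3)+2·20)+(40/3)²·(20-(40/3))²)/(120·20·10000) = -56/2025 rad
Load 2 — applied couple M₀=10 kN·m at a=5 m (b=L-a=15):
  θ_2 = (R_Ax²/2 - M_Ax - M₀(x-a))/EI  [x>a] with R_A=9/16, M_A=-15/8 = ((9/16)·(40/3)²/2 - (-15/8)·(40/3) - 10·((40/3)-5))/10000 = -1/1200 rad
Superposition: θ = Σ θ_i = -923/32400 rad ≈ -0.028488 rad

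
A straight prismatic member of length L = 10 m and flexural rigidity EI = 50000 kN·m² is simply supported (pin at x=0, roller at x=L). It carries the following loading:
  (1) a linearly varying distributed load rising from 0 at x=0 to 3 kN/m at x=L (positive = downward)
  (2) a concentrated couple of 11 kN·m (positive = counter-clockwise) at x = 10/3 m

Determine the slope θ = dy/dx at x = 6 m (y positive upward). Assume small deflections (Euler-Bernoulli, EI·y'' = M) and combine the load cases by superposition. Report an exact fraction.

Load 1 — triangular load w₀=3 kN/m (0→w₀ over full span):
  θ_1 = -w₀(7L⁴-30L²x²+15x⁴)/(360LEI) = -3·(7·10⁴-30·10²·6²+15·6⁴)/(360·10·50000) = 29/93750 rad
Load 2 — applied couple M₀=11 kN·m at a=10/3 m (b=L-a=20/3):
  θ_2 = (M₀x²/(2L)-M₀(x-a)+C₁)/EI  [x>a] with C₁=M₀(3b²-L²)/(6L)=55/9 = (11·6²/(2·10)-11·(6-(10/3))+(55/9))/50000 = -77/1125000 rad
Superposition: θ = Σ θ_i = 271/1125000 rad ≈ 0.000241 rad

θ(6) = 271/1125000 rad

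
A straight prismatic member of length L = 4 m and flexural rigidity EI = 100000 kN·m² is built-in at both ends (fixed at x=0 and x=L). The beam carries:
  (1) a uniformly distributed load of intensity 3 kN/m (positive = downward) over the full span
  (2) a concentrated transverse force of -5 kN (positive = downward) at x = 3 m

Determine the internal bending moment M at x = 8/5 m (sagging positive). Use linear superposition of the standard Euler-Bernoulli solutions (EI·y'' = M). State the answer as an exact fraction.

M(8/5) = 579/400 kN·m

Load 1 — uniform load w=3 kN/m over full span:
  M_1 = wLx/2 - wL²/12 - wx²/2 = 3·4·(8/5)/2 - 3·4²/12 - 3·(8/5)²/2 = 44/25 kN·m
Load 2 — point force P=-5 kN at a=3 m (b=L-a=1):
  M_2 = Pb²(3a+b)x/L³ - Pab²/L²  [x≤a] = (-5)·1²·(3·3+1)·(8/5)/4³ - (-5)·3·1²/4² = -5/16 kN·m
Superposition: M = Σ M_i = 579/400 kN·m ≈ 1.447500 kN·m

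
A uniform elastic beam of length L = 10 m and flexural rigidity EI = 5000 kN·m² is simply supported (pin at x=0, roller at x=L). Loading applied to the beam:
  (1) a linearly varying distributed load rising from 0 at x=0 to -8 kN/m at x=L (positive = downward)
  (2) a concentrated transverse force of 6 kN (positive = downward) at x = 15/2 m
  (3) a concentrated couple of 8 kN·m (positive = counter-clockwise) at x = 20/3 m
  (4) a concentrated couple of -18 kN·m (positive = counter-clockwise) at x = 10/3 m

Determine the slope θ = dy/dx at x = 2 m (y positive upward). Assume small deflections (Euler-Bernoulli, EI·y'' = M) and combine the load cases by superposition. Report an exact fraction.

θ(2) = 21143/1200000 rad

Load 1 — triangular load w₀=-8 kN/m (0→w₀ over full span):
  θ_1 = -w₀(7L⁴-30L²x²+15x⁴)/(360LEI) = -(-8)·(7·10⁴-30·10²·2²+15·2⁴)/(360·10·5000) = 728/28125 rad
Load 2 — point force P=6 kN at a=15/2 m (b=L-a=5/2):
  θ_2 = -Pb(L²-b²-3x²)/(6LEI)  [x≤a] = -6·(5/2)·(10²-(5/2)²-3·2²)/(6·10·5000) = -327/80000 rad
Load 3 — applied couple M₀=8 kN·m at a=20/3 m (b=L-a=10/3):
  θ_3 = (M₀x²/(2L)+C₁)/EI  [x≤a] with C₁=M₀(3b²-L²)/(6L)=-80/9 = (8·2²/(2·10)+(-80/9))/5000 = -41/28125 rad
Load 4 — applied couple M₀=-18 kN·m at a=10/3 m (b=L-a=20/3):
  θ_4 = (M₀x²/(2L)+C₁)/EI  [x≤a] with C₁=M₀(3b²-L²)/(6L)=-10 = ((-18)·2²/(2·10)+(-10))/5000 = -17/6250 rad
Superposition: θ = Σ θ_i = 21143/1200000 rad ≈ 0.017619 rad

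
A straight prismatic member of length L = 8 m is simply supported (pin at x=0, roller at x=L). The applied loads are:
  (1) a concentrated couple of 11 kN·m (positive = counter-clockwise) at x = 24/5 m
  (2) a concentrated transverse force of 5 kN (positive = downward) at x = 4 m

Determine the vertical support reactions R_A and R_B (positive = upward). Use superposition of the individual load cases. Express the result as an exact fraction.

R_A = 31/8 kN, R_B = 9/8 kN

Load 1 — applied couple M₀=11 kN·m at a=24/5 m (b=L-a=16/5):
  R_A = M₀/L = 11/8 kN
  R_B = -M₀/L = -11/8 kN
Load 2 — point force P=5 kN at a=4 m (b=L-a=4):
  R_A = Pb/L = 5·4/8 = 5/2 kN
  R_B = Pa/L = 5·4/8 = 5/2 kN
Superposition: R_A = 31/8 kN, R_B = 9/8 kN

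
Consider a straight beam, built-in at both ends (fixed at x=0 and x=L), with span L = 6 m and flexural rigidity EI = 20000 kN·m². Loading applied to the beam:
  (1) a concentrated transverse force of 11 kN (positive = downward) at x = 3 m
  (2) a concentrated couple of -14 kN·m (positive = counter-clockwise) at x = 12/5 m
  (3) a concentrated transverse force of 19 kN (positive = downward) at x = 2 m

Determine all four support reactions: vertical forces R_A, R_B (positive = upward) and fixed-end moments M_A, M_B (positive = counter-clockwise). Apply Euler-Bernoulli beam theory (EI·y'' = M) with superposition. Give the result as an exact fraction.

R_A = 21889/1350 kN, M_A = 21113/900 kN·m, R_B = 18611/1350 kN, M_B = -19057/900 kN·m

Load 1 — point force P=11 kN at a=3 m (b=L-a=3):
  R_A = Pb²(3a+b)/L³ = 11·3²·(3·3+3)/6³ = 11/2 kN
  M_A = Pab²/L² = 11·3·3²/6² = 33/4 kN·m
  R_B = Pa²(a+3b)/L³ = 11·3²·(3+3·3)/6³ = 11/2 kN
  M_B = -Pa²b/L² = -11·3²·3/6² = -33/4 kN·m
Load 2 — applied couple M₀=-14 kN·m at a=12/5 m (b=L-a=18/5):
  R_A = 6M₀ab/L³ = 6·(-14)·(12/5)·(18/5)/6³ = -84/25 kN
  M_A = M₀b(2a-b)/L² = (-14)·(18/5)·(2·(12/5)-(18/5))/6² = -42/25 kN·m
  R_B = -6M₀ab/L³ = -6·(-14)·(12/5)·(18/5)/6³ = 84/25 kN
  M_B = M₀a(2b-a)/L² = (-14)·(12/5)·(2·(18/5)-(12/5))/6² = -112/25 kN·m
Load 3 — point force P=19 kN at a=2 m (b=L-a=4):
  R_A = Pb²(3a+b)/L³ = 19·4²·(3·2+4)/6³ = 380/27 kN
  M_A = Pab²/L² = 19·2·4²/6² = 152/9 kN·m
  R_B = Pa²(a+3b)/L³ = 19·2²·(2+3·4)/6³ = 133/27 kN
  M_B = -Pa²b/L² = -19·2²·4/6² = -76/9 kN·m
Superposition: R_A = 21889/1350 kN, M_A = 21113/900 kN·m, R_B = 18611/1350 kN, M_B = -19057/900 kN·m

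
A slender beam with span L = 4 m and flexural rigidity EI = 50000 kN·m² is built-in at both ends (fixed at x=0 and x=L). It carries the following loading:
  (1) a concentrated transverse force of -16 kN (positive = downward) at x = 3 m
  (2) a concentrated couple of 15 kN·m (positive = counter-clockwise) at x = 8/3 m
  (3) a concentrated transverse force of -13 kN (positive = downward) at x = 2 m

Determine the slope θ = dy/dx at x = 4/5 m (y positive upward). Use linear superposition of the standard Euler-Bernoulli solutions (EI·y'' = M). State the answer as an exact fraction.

θ(4/5) = 29/625000 rad

Load 1 — point force P=-16 kN at a=3 m (b=L-a=1):
  θ_1 = -Pb²x(2aL-(3a+b)x)/(2L³EI)  [x≤a] = -(-16)·1²·(4/5)·(2·3·4-(3·3+1)·(4/5))/(2·4³·50000) = 1/31250 rad
Load 2 — applied couple M₀=15 kN·m at a=8/3 m (b=L-a=4/3):
  θ_2 = (R_Ax²/2 - M_Ax)/EI  [x≤a] with R_A=5, M_A=5 = (5·(4/5)²/2 - 5·(4/5))/50000 = -3/62500 rad
Load 3 — point force P=-13 kN at a=2 m (b=L-a=2):
  θ_3 = -Pb²x(2aL-(3a+b)x)/(2L³EI)  [x≤a] = -(-13)·2²·(4/5)·(2·2·4-(3·2+2)·(4/5))/(2·4³·50000) = 39/625000 rad
Superposition: θ = Σ θ_i = 29/625000 rad ≈ 0.000046 rad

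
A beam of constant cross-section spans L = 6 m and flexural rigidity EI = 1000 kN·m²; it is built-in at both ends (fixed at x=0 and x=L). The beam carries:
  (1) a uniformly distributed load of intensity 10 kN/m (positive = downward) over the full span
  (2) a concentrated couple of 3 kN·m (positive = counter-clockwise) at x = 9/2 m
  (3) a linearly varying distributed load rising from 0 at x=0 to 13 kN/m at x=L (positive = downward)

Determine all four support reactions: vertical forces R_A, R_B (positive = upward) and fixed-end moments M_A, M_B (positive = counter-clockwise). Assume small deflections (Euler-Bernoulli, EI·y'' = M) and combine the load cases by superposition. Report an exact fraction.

R_A = 3381/80 kN, M_A = 3723/80 kN·m, R_B = 4539/80 kN, M_B = -4317/80 kN·m

Load 1 — uniform load w=10 kN/m over full span:
  R_A = wL/2 = 10·6/2 = 30 kN
  M_A = wL²/12 = 10·6²/12 = 30 kN·m
  R_B = wL/2 = 10·6/2 = 30 kN
  M_B = -wL²/12 = -10·6²/12 = -30 kN·m
Load 2 — applied couple M₀=3 kN·m at a=9/2 m (b=L-a=3/2):
  R_A = 6M₀ab/L³ = 6·3·(9/2)·(3/2)/6³ = 9/16 kN
  M_A = M₀b(2a-b)/L² = 3·(3/2)·(2·(9/2)-(3/2))/6² = 15/16 kN·m
  R_B = -6M₀ab/L³ = -6·3·(9/2)·(3/2)/6³ = -9/16 kN
  M_B = M₀a(2b-a)/L² = 3·(9/2)·(2·(3/2)-(9/2))/6² = -9/16 kN·m
Load 3 — triangular load w₀=13 kN/m (0→w₀ over full span):
  R_A = 3w₀L/20 = 3·13·6/20 = 117/10 kN
  M_A = w₀L²/30 = 13·6²/30 = 78/5 kN·m
  R_B = 7w₀L/20 = 7·13·6/20 = 273/10 kN
  M_B = -w₀L²/20 = -13·6²/20 = -117/5 kN·m
Superposition: R_A = 3381/80 kN, M_A = 3723/80 kN·m, R_B = 4539/80 kN, M_B = -4317/80 kN·m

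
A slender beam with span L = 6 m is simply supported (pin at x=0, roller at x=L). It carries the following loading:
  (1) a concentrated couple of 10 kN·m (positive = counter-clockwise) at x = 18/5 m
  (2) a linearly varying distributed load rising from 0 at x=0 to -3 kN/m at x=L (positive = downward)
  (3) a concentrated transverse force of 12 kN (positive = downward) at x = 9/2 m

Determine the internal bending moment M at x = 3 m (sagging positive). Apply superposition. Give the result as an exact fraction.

M(3) = 29/4 kN·m

Load 1 — applied couple M₀=10 kN·m at a=18/5 m (b=L-a=12/5):
  M_1 = M₀x/L  [x≤a] = 10·3/6 = 5 kN·m
Load 2 — triangular load w₀=-3 kN/m (0→w₀ over full span):
  M_2 = w₀Lx/6 - w₀x³/(6L) = (-3)·6·3/6 - (-3)·3³/(6·6) = -27/4 kN·m
Load 3 — point force P=12 kN at a=9/2 m (b=L-a=3/2):
  M_3 = Pbx/L  [x≤a] = 12·(3/2)·3/6 = 9 kN·m
Superposition: M = Σ M_i = 29/4 kN·m ≈ 7.250000 kN·m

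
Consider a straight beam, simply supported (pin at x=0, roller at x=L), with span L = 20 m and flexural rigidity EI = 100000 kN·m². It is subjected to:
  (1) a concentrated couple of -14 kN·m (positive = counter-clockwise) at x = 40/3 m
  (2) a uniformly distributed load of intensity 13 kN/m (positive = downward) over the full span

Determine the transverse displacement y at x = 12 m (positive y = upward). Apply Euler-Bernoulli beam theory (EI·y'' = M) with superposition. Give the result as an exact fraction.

Load 1 — applied couple M₀=-14 kN·m at a=40/3 m (b=L-a=20/3):
  y_1 = (M₀x³/(6L)+C₁x)/EI  [x≤a] with C₁=M₀(3b²-L²)/(6L)=280/9 = ((-14)·12³/(6·20)+(280/9)·12)/100000 = 161/93750 m
Load 2 — uniform load w=13 kN/m over full span:
  y_2 = -wx(L³-2Lx²+x³)/(24EI) = -13·12·(20³-2·20·12²+12³)/(24·100000) = -806/3125 m
Superposition: y = Σ y_i = -24019/93750 m ≈ -0.256203 m

y(12) = -24019/93750 m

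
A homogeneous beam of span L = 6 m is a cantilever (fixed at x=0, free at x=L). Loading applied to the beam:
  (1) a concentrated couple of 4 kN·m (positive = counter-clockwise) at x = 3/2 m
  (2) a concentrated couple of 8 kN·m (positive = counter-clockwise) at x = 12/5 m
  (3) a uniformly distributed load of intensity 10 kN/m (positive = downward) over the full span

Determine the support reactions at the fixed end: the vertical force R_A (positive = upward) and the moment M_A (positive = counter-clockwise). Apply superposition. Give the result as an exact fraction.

R_A = 60 kN, M_A = 168 kN·m

Load 1 — applied couple M₀=4 kN·m at a=3/2 m (b=L-a=9/2):
  R_A = 0 kN
  M_A = -M₀ = -4 kN·m
Load 2 — applied couple M₀=8 kN·m at a=12/5 m (b=L-a=18/5):
  R_A = 0 kN
  M_A = -M₀ = -8 kN·m
Load 3 — uniform load w=10 kN/m over full span:
  R_A = wL = 10·6 = 60 kN
  M_A = wL²/2 = 10·6²/2 = 180 kN·m
Superposition: R_A = 60 kN, M_A = 168 kN·m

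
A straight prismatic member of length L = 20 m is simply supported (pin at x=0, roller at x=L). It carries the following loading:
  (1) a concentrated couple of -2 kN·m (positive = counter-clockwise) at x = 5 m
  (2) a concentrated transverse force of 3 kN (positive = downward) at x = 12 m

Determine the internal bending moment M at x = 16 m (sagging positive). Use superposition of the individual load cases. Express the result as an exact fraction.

M(16) = 38/5 kN·m

Load 1 — applied couple M₀=-2 kN·m at a=5 m (b=L-a=15):
  M_1 = M₀x/L - M₀  [x>a] = (-2)·16/20 - (-2) = 2/5 kN·m
Load 2 — point force P=3 kN at a=12 m (b=L-a=8):
  M_2 = Pa(L-x)/L  [x>a] = 3·12·(20-16)/20 = 36/5 kN·m
Superposition: M = Σ M_i = 38/5 kN·m ≈ 7.600000 kN·m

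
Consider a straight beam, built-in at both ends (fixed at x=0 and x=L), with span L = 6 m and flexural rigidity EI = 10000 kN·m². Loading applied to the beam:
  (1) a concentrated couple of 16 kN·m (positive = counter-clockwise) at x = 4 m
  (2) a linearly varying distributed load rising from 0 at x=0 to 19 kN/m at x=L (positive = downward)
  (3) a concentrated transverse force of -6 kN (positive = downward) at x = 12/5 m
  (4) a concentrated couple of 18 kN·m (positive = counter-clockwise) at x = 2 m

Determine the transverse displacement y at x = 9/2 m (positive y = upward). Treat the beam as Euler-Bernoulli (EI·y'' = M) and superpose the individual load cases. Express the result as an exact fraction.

Load 1 — applied couple M₀=16 kN·m at a=4 m (b=L-a=2):
  y_1 = (R_Ax³/6 - M_Ax²/2 - M₀(x-a)²/2)/EI  [x>a] with R_A=32/9, M_A=16/3 = ((32/9)·(9/2)³/6 - (16/3)·(9/2)²/2 - 16·((9/2)-4)²/2)/10000 = -1/5000 m
Load 2 — triangular load w₀=19 kN/m (0→w₀ over full span):
  y_2 = -w₀x²(L-x)²(x+2L)/(120LEI) = -19·(9/2)²·(6-(9/2))²·((9/2)+2·6)/(120·6·10000) = -50787/25600000 m
Load 3 — point force P=-6 kN at a=12/5 m (b=L-a=18/5):
  y_3 = -Pa²(L-x)²(3bL-(3b+a)(L-x))/(6L³EI)  [x>a] = -(-6)·(12/5)²·(6-(9/2))²·(3·(18/5)·6-(3·(18/5)+(12/5))·(6-(9/2)))/(6·6³·10000) = 27/100000 m
Load 4 — applied couple M₀=18 kN·m at a=2 m (b=L-a=4):
  y_4 = (R_Ax³/6 - M_Ax²/2 - M₀(x-a)²/2)/EI  [x>a] with R_A=4, M_A=0 = (4·(9/2)³/6 - 0·(9/2)²/2 - 18·((9/2)-2)²/2)/10000 = 9/20000 m
Superposition: y = Σ y_i = -1499/1024000 m ≈ -0.001464 m

y(9/2) = -1499/1024000 m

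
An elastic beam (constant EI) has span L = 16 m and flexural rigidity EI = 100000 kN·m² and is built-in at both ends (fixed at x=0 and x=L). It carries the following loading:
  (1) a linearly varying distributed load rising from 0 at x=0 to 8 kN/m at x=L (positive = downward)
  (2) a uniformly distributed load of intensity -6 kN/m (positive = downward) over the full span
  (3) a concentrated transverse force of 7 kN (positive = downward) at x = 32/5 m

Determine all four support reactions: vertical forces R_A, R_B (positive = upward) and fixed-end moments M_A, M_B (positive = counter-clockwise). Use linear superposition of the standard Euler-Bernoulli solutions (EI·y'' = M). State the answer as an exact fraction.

R_A = -3033/125 kN, M_A = -16352/375 kN·m, R_B = -92/125 kN, M_B = 1856/125 kN·m

Load 1 — triangular load w₀=8 kN/m (0→w₀ over full span):
  R_A = 3w₀L/20 = 3·8·16/20 = 96/5 kN
  M_A = w₀L²/30 = 8·16²/30 = 1024/15 kN·m
  R_B = 7w₀L/20 = 7·8·16/20 = 224/5 kN
  M_B = -w₀L²/20 = -8·16²/20 = -512/5 kN·m
Load 2 — uniform load w=-6 kN/m over full span:
  R_A = wL/2 = (-6)·16/2 = -48 kN
  M_A = wL²/12 = (-6)·16²/12 = -128 kN·m
  R_B = wL/2 = (-6)·16/2 = -48 kN
  M_B = -wL²/12 = -(-6)·16²/12 = 128 kN·m
Load 3 — point force P=7 kN at a=32/5 m (b=L-a=48/5):
  R_A = Pb²(3a+b)/L³ = 7·(48/5)²·(3·(32/5)+(48/5))/16³ = 567/125 kN
  M_A = Pab²/L² = 7·(32/5)·(48/5)²/16² = 2016/125 kN·m
  R_B = Pa²(a+3b)/L³ = 7·(32/5)²·((32/5)+3·(48/5))/16³ = 308/125 kN
  M_B = -Pa²b/L² = -7·(32/5)²·(48/5)/16² = -1344/125 kN·m
Superposition: R_A = -3033/125 kN, M_A = -16352/375 kN·m, R_B = -92/125 kN, M_B = 1856/125 kN·m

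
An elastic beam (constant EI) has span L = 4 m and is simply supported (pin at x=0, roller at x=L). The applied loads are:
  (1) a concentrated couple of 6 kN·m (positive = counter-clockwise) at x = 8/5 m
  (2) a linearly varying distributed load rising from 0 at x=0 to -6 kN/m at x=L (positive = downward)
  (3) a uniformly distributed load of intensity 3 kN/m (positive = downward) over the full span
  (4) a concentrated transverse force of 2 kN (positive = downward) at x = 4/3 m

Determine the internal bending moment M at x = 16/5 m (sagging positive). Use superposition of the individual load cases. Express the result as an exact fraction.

M(16/5) = -538/375 kN·m

Load 1 — applied couple M₀=6 kN·m at a=8/5 m (b=L-a=12/5):
  M_1 = M₀x/L - M₀  [x>a] = 6·(16/5)/4 - 6 = -6/5 kN·m
Load 2 — triangular load w₀=-6 kN/m (0→w₀ over full span):
  M_2 = w₀Lx/6 - w₀x³/(6L) = (-6)·4·(16/5)/6 - (-6)·(16/5)³/(6·4) = -576/125 kN·m
Load 3 — uniform load w=3 kN/m over full span:
  M_3 = wx(L-x)/2 = 3·(16/5)·(4-(16/5))/2 = 96/25 kN·m
Load 4 — point force P=2 kN at a=4/3 m (b=L-a=8/3):
  M_4 = Pa(L-x)/L  [x>a] = 2·(4/3)·(4-(16/5))/4 = 8/15 kN·m
Superposition: M = Σ M_i = -538/375 kN·m ≈ -1.434667 kN·m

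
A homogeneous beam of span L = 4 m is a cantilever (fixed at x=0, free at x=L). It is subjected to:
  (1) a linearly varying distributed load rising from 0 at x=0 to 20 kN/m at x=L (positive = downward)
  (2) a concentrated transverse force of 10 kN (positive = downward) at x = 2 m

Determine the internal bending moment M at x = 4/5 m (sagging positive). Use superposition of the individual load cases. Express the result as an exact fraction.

Load 1 — triangular load w₀=20 kN/m (0→w₀ over full span):
  M_1 = w₀Lx/2 - w₀L²/3 - w₀x³/(6L) = 20·4·(4/5)/2 - 20·4²/3 - 20·(4/5)³/(6·4) = -5632/75 kN·m
Load 2 — point force P=10 kN at a=2 m (b=L-a=2):
  M_2 = -P(a-x)  [x≤a] = -10·(2-(4/5)) = -12 kN·m
Superposition: M = Σ M_i = -6532/75 kN·m ≈ -87.093333 kN·m

M(4/5) = -6532/75 kN·m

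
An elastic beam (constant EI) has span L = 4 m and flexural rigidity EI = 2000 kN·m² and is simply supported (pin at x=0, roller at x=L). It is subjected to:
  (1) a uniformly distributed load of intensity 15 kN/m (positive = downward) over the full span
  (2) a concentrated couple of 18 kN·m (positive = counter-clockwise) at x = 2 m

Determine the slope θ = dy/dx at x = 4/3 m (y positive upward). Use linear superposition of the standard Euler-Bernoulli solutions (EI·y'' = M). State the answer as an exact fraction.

Load 1 — uniform load w=15 kN/m over full span:
  θ_1 = -w(L³-6Lx²+4x³)/(24EI) = -15·(4³-6·4·(4/3)²+4·(4/3)³)/(24·2000) = -13/1350 rad
Load 2 — applied couple M₀=18 kN·m at a=2 m (b=L-a=2):
  θ_2 = (M₀x²/(2L)+C₁)/EI  [x≤a] with C₁=M₀(3b²-L²)/(6L)=-3 = (18·(4/3)²/(2·4)+(-3))/2000 = 1/2000 rad
Superposition: θ = Σ θ_i = -493/54000 rad ≈ -0.009130 rad

θ(4/3) = -493/54000 rad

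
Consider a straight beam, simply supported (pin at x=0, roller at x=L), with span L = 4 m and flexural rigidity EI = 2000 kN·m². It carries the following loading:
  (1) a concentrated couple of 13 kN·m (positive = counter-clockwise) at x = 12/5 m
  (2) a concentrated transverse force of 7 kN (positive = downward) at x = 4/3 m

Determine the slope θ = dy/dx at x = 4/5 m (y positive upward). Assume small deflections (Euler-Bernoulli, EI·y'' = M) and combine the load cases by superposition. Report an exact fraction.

θ(4/5) = -4499/1012500 rad

Load 1 — applied couple M₀=13 kN·m at a=12/5 m (b=L-a=8/5):
  θ_1 = (M₀x²/(2L)+C₁)/EI  [x≤a] with C₁=M₀(3b²-L²)/(6L)=-338/75 = (13·(4/5)²/(2·4)+(-338/75))/2000 = -13/7500 rad
Load 2 — point force P=7 kN at a=4/3 m (b=L-a=8/3):
  θ_2 = -Pb(L²-b²-3x²)/(6LEI)  [x≤a] = -7·(8/3)·(4²-(8/3)²-3·(4/5)²)/(6·4·2000) = -686/253125 rad
Superposition: θ = Σ θ_i = -4499/1012500 rad ≈ -0.004443 rad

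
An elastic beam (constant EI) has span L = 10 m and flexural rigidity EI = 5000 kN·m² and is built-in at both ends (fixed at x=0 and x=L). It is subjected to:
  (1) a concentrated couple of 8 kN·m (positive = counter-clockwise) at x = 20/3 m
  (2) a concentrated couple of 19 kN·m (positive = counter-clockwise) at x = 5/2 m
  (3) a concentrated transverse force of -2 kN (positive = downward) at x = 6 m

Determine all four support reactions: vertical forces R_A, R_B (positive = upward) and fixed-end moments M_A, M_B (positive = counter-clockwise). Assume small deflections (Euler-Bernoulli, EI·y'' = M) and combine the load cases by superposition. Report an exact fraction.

Load 1 — applied couple M₀=8 kN·m at a=20/3 m (b=L-a=10/3):
  R_A = 6M₀ab/L³ = 6·8·(20/3)·(10/3)/10³ = 16/15 kN
  M_A = M₀b(2a-b)/L² = 8·(10/3)·(2·(20/3)-(10/3))/10² = 8/3 kN·m
  R_B = -6M₀ab/L³ = -6·8·(20/3)·(10/3)/10³ = -16/15 kN
  M_B = M₀a(2b-a)/L² = 8·(20/3)·(2·(10/3)-(20/3))/10² = 0 kN·m
Load 2 — applied couple M₀=19 kN·m at a=5/2 m (b=L-a=15/2):
  R_A = 6M₀ab/L³ = 6·19·(5/2)·(15/2)/10³ = 171/80 kN
  M_A = M₀b(2a-b)/L² = 19·(15/2)·(2·(5/2)-(15/2))/10² = -57/16 kN·m
  R_B = -6M₀ab/L³ = -6·19·(5/2)·(15/2)/10³ = -171/80 kN
  M_B = M₀a(2b-a)/L² = 19·(5/2)·(2·(15/2)-(5/2))/10² = 95/16 kN·m
Load 3 — point force P=-2 kN at a=6 m (b=L-a=4):
  R_A = Pb²(3a+b)/L³ = (-2)·4²·(3·6+4)/10³ = -88/125 kN
  M_A = Pab²/L² = (-2)·6·4²/10² = -48/25 kN·m
  R_B = Pa²(a+3b)/L³ = (-2)·6²·(6+3·4)/10³ = -162/125 kN
  M_B = -Pa²b/L² = -(-2)·6²·4/10² = 72/25 kN·m
Superposition: R_A = 15001/6000 kN, M_A = -3379/1200 kN·m, R_B = -27001/6000 kN, M_B = 3527/400 kN·m

R_A = 15001/6000 kN, M_A = -3379/1200 kN·m, R_B = -27001/6000 kN, M_B = 3527/400 kN·m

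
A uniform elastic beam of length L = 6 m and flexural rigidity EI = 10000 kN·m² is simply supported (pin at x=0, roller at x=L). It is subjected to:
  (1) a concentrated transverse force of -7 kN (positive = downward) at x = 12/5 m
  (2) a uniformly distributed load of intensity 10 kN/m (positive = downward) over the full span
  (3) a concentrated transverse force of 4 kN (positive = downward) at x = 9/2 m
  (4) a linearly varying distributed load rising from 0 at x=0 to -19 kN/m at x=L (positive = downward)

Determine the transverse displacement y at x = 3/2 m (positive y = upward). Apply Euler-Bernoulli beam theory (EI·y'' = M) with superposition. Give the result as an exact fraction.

Load 1 — point force P=-7 kN at a=12/5 m (b=L-a=18/5):
  y_1 = -Pbx(L²-b²-x²)/(6LEI)  [x≤a] = -(-7)·(18/5)·(3/2)·(6²-(18/5)²-(3/2)²)/(6·6·10000) = 43659/20000000 m
Load 2 — uniform load w=10 kN/m over full span:
  y_2 = -wx(L³-2Lx²+x³)/(24EI) = -10·(3/2)·(6³-2·6·(3/2)²+(3/2)³)/(24·10000) = -1539/128000 m
Load 3 — point force P=4 kN at a=9/2 m (b=L-a=3/2):
  y_3 = -Pbx(L²-b²-x²)/(6LEI)  [x≤a] = -4·(3/2)·(3/2)·(6²-(3/2)²-(3/2)²)/(6·6·10000) = -63/80000 m
Load 4 — triangular load w₀=-19 kN/m (0→w₀ over full span):
  y_4 = -w₀x(7L⁴-10L²x²+3x⁴)/(360LEI) = -(-19)·(3/2)·(7·6⁴-10·6²·(3/2)²+3·(3/2)⁴)/(360·6·10000) = 55917/5120000 m
Superposition: y = Σ y_i = 187713/640000000 m ≈ 0.000293 m

y(3/2) = 187713/640000000 m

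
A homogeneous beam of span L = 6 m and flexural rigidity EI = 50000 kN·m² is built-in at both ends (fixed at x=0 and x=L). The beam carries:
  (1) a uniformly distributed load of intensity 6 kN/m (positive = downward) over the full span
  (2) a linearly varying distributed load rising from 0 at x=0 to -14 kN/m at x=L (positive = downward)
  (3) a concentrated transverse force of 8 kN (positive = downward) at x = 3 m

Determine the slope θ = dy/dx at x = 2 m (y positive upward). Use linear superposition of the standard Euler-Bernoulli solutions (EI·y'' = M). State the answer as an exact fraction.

Load 1 — uniform load w=6 kN/m over full span:
  θ_1 = -wx(L-x)(L-2x)/(12EI) = -6·2·(6-2)·(6-2·2)/(12·50000) = -1/6250 rad
Load 2 — triangular load w₀=-14 kN/m (0→w₀ over full span):
  θ_2 = -w₀(2x(L-x)(L-2x)(x+2L)+x²(L-x)²)/(120LEI) = -(-14)·(2·2·(6-2)·(6-2·2)·(2+2·6)+2²·(6-2)²)/(120·6·50000) = 28/140625 rad
Load 3 — point force P=8 kN at a=3 m (b=L-a=3):
  θ_3 = -Pb²x(2aL-(3a+b)x)/(2L³EI)  [x≤a] = -8·3²·2·(2·3·6-(3·3+3)·2)/(2·6³·50000) = -1/12500 rad
Superposition: θ = Σ θ_i = -23/562500 rad ≈ -0.000041 rad

θ(2) = -23/562500 rad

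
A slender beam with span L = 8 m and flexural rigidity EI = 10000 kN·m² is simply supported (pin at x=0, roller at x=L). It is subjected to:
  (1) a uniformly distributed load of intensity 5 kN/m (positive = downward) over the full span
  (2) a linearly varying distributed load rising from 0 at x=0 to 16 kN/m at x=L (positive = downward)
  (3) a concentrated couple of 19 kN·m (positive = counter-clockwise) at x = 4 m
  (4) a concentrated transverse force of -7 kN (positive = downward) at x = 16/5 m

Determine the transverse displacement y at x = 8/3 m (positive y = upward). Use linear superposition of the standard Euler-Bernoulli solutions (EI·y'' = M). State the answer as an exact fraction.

Load 1 — uniform load w=5 kN/m over full span:
  y_1 = -wx(L³-2Lx²+x³)/(24EI) = -5·(8/3)·(8³-2·8·(8/3)²+(8/3)³)/(24·10000) = -704/30375 m
Load 2 — triangular load w₀=16 kN/m (0→w₀ over full span):
  y_2 = -w₀x(7L⁴-10L²x²+3x⁴)/(360LEI) = -16·(8/3)·(7·8⁴-10·8²·(8/3)²+3·(8/3)⁴)/(360·8·10000) = -16384/455625 m
Load 3 — applied couple M₀=19 kN·m at a=4 m (b=L-a=4):
  y_3 = (M₀x³/(6L)+C₁x)/EI  [x≤a] with C₁=M₀(3b²-L²)/(6L)=-19/3 = (19·(8/3)³/(6·8)+(-19/3)·(8/3))/10000 = -19/20250 m
Load 4 — point force P=-7 kN at a=16/5 m (b=L-a=24/5):
  y_4 = -Pbx(L²-b²-x²)/(6LEI)  [x≤a] = -(-7)·(24/5)·(8/3)·(8²-(24/5)²-(8/3)²)/(6·8·10000) = 13328/2109375 m
Superposition: y = Σ y_i = -6123163/113906250 m ≈ -0.053756 m

y(8/3) = -6123163/113906250 m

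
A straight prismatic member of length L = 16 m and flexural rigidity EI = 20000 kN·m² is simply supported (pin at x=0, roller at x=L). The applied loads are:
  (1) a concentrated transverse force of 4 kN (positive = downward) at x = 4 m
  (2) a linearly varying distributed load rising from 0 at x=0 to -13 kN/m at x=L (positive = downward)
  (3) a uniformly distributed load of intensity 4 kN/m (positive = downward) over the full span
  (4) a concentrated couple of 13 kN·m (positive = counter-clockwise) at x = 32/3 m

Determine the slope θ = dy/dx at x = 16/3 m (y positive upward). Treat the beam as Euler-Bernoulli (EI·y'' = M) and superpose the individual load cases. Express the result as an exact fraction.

Load 1 — point force P=4 kN at a=4 m (b=L-a=12):
  θ_1 = -Pa(2L²-6Lx+3x²+a²)/(6LEI)  [x>a] = -4·4·(2·16²-6·16·(16/3)+3·(16/3)²+4²)/(6·16·20000) = -19/22500 rad
Load 2 — triangular load w₀=-13 kN/m (0→w₀ over full span):
  θ_2 = -w₀(7L⁴-30L²x²+15x⁴)/(360LEI) = -(-13)·(7·16⁴-30·16²·(16/3)²+15·(16/3)⁴)/(360·16·20000) = 21632/759375 rad
Load 3 — uniform load w=4 kN/m over full span:
  θ_3 = -w(L³-6Lx²+4x³)/(24EI) = -4·(16³-6·16·(16/3)²+4·(16/3)³)/(24·20000) = -832/50625 rad
Load 4 — applied couple M₀=13 kN·m at a=32/3 m (b=L-a=16/3):
  θ_4 = (M₀x²/(2L)+C₁)/EI  [x≤a] with C₁=M₀(3b²-L²)/(6L)=-208/9 = (13·(16/3)²/(2·16)+(-208/9))/20000 = -13/22500 rad
Superposition: θ = Σ θ_i = 8072/759375 rad ≈ 0.010630 rad

θ(16/3) = 8072/759375 rad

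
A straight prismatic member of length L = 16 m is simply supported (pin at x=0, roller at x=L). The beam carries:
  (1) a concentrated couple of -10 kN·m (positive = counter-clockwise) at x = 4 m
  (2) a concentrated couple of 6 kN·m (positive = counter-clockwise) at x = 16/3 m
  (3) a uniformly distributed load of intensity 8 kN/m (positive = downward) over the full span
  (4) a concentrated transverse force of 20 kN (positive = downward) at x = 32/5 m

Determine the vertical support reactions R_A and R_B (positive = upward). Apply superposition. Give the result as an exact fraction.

Load 1 — applied couple M₀=-10 kN·m at a=4 m (b=L-a=12):
  R_A = M₀/L = (-10)/16 = -5/8 kN
  R_B = -M₀/L = -(-10)/16 = 5/8 kN
Load 2 — applied couple M₀=6 kN·m at a=16/3 m (b=L-a=32/3):
  R_A = M₀/L = 6/16 = 3/8 kN
  R_B = -M₀/L = -6/16 = -3/8 kN
Load 3 — uniform load w=8 kN/m over full span:
  R_A = wL/2 = 8·16/2 = 64 kN
  R_B = wL/2 = 8·16/2 = 64 kN
Load 4 — point force P=20 kN at a=32/5 m (b=L-a=48/5):
  R_A = Pb/L = 20·(48/5)/16 = 12 kN
  R_B = Pa/L = 20·(32/5)/16 = 8 kN
Superposition: R_A = 303/4 kN, R_B = 289/4 kN

R_A = 303/4 kN, R_B = 289/4 kN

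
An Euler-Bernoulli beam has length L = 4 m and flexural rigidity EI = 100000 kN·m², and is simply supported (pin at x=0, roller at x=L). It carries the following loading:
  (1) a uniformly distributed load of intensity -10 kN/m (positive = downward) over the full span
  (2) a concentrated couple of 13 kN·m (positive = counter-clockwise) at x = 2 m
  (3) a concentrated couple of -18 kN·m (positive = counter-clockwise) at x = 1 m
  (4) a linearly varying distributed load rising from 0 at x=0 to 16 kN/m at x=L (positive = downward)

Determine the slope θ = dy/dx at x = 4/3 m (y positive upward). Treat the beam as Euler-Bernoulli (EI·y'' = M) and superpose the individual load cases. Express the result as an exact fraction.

Load 1 — uniform load w=-10 kN/m over full span:
  θ_1 = -w(L³-6Lx²+4x³)/(24EI) = -(-10)·(4³-6·4·(4/3)²+4·(4/3)³)/(24·100000) = 13/101250 rad
Load 2 — applied couple M₀=13 kN·m at a=2 m (b=L-a=2):
  θ_2 = (M₀x²/(2L)+C₁)/EI  [x≤a] with C₁=M₀(3b²-L²)/(6L)=-13/6 = (13·(4/3)²/(2·4)+(-13/6))/100000 = 13/1800000 rad
Load 3 — applied couple M₀=-18 kN·m at a=1 m (b=L-a=3):
  θ_3 = (M₀x²/(2L)-M₀(x-a)+C₁)/EI  [x>a] with C₁=M₀(3b²-L²)/(6L)=-33/4 = ((-18)·(4/3)²/(2·4)-(-18)·((4/3)-1)+(-33/4))/100000 = -1/16000 rad
Load 4 — triangular load w₀=16 kN/m (0→w₀ over full span):
  θ_4 = -w₀(7L⁴-30L²x²+15x⁴)/(360LEI) = -16·(7·4⁴-30·4²·(4/3)²+15·(4/3)⁴)/(360·4·100000) = -416/3796875 rad
Superposition: θ = Σ θ_i = -17713/486000000 rad ≈ -0.000036 rad

θ(4/3) = -17713/486000000 rad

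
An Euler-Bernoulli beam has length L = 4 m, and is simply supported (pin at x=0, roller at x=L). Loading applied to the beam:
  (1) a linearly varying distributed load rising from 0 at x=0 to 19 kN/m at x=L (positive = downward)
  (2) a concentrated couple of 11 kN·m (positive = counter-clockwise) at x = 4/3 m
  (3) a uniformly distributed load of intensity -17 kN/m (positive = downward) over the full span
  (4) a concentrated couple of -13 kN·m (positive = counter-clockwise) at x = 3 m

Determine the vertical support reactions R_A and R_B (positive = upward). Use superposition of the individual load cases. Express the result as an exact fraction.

Load 1 — triangular load w₀=19 kN/m (0→w₀ over full span):
  R_A = w₀L/6 = 19·4/6 = 38/3 kN
  R_B = w₀L/3 = 19·4/3 = 76/3 kN
Load 2 — applied couple M₀=11 kN·m at a=4/3 m (b=L-a=8/3):
  R_A = M₀/L = 11/4 kN
  R_B = -M₀/L = -11/4 kN
Load 3 — uniform load w=-17 kN/m over full span:
  R_A = wL/2 = (-17)·4/2 = -34 kN
  R_B = wL/2 = (-17)·4/2 = -34 kN
Load 4 — applied couple M₀=-13 kN·m at a=3 m (b=L-a=1):
  R_A = M₀/L = (-13)/4 = -13/4 kN
  R_B = -M₀/L = -(-13)/4 = 13/4 kN
Superposition: R_A = -131/6 kN, R_B = -49/6 kN

R_A = -131/6 kN, R_B = -49/6 kN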